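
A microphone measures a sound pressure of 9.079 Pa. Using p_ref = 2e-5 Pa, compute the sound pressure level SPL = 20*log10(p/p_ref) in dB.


p / p_ref = 9.079 / 2e-5 = 453950
SPL = 20 * log10(453950) = 113.14 dB


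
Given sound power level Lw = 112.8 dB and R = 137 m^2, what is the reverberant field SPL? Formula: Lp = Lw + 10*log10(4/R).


4/R = 4/137 = 0.0291971
Lp = 112.8 + 10*log10(0.0291971) = 97.453 dB


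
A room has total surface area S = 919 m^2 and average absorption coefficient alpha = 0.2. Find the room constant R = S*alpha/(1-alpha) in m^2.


R = 919 * 0.2 / (1 - 0.2) = 229.75 m^2


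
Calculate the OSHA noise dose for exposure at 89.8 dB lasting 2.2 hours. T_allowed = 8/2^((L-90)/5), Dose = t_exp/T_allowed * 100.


T_allowed = 8 / 2^((89.8 - 90)/5) = 8.22491 hr
Dose = 2.2 / 8.22491 * 100 = 26.748 %


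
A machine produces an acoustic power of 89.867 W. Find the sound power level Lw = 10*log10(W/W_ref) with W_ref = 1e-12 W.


W / W_ref = 89.867 / 1e-12 = 8.9867e+13
Lw = 10 * log10(8.9867e+13) = 139.54 dB


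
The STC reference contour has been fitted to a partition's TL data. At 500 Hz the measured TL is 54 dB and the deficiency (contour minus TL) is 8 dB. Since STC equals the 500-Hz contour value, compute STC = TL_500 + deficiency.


By ASTM E413, STC = value of the fitted reference contour at 500 Hz.
Contour value at 500 Hz = TL_500 + deficiency = 54 + 8 = 62
STC = 62


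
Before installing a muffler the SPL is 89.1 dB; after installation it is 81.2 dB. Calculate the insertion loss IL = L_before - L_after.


Insertion loss = SPL without muffler - SPL with muffler
IL = 89.1 - 81.2 = 7.9 dB


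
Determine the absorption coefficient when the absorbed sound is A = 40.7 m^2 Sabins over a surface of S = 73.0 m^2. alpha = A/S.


Absorption coefficient = absorbed power / incident power
alpha = A / S = 40.7 / 73.0 = 0.55753


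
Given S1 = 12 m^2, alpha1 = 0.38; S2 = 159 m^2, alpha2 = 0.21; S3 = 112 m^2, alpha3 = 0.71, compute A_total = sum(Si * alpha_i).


12 * 0.38 = 4.56
159 * 0.21 = 33.39
112 * 0.71 = 79.52
A_total = 4.56 + 33.39 + 79.52 = 117.47 m^2


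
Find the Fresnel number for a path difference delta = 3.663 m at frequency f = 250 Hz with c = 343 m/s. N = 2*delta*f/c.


N = 2*delta*f/c = 2*delta/lambda, where lambda = c/f
lambda = 343 / 250 = 1.372 m
N = 2 * 3.663 / 1.372 = 5.3397


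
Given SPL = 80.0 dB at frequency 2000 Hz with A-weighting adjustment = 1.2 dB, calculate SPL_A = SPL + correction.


A-weighting table: 2000 Hz -> 1.2 dB correction
SPL_A = SPL + correction = 80.0 + (1.2) = 81.2 dBA


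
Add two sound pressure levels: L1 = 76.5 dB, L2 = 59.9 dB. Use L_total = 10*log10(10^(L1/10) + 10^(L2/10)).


10^(76.5/10) = 4.46684e+07
10^(59.9/10) = 977237
Sum = 4.46684e+07 + 977237 = 4.56456e+07
L_total = 10*log10(4.56456e+07) = 76.594 dB


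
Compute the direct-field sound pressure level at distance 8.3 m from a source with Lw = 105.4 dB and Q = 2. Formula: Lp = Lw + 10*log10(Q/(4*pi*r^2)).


4*pi*r^2 = 4*pi*8.3^2 = 865.697 m^2
Q / (4*pi*r^2) = 2 / 865.697 = 0.00231028
Lp = 105.4 + 10*log10(0.00231028) = 79.037 dB


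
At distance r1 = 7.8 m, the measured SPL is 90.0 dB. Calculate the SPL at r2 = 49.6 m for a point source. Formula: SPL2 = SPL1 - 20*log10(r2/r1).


r2/r1 = 49.6/7.8 = 6.35897
Correction = 20*log10(6.35897) = 16.0677 dB
SPL2 = 90.0 - 16.0677 = 73.932 dB


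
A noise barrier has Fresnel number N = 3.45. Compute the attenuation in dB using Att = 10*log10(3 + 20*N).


3 + 20*N = 3 + 20*3.45 = 72
Att = 10*log10(72) = 18.573 dB


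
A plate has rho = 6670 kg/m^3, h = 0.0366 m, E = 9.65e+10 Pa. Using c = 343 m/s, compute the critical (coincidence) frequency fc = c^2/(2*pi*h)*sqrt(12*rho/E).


12*rho/E = 12*6670/9.65e+10 = 8.2943e-07
sqrt(12*rho/E) = sqrt(8.2943e-07) = 0.00091073
c^2/(2*pi*h) = 343^2/(2*pi*0.0366) = 511596
fc = 511596 * 0.00091073 = 465.93 Hz


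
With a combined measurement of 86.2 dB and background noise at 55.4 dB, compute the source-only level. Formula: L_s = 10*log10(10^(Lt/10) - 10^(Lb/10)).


10^(86.2/10) = 4.16869e+08
10^(55.4/10) = 346737
Difference = 4.16869e+08 - 346737 = 4.16522e+08
L_source = 10*log10(4.16522e+08) = 86.196 dB


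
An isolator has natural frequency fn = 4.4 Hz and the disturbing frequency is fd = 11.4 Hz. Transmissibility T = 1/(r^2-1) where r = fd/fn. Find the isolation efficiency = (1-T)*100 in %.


r = 11.4 / 4.4 = 2.59091
r^2 - 1 = 2.59091^2 - 1 = 5.71281
T = 1/5.71281 = 0.175045
Efficiency = (1 - 0.175045)*100 = 82.495 %


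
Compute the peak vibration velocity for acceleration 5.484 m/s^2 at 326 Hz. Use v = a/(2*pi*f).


omega = 2*pi*f = 2*pi*326 = 2048.32 rad/s
v = a / omega = 5.484 / 2048.32 = 0.0026773 m/s


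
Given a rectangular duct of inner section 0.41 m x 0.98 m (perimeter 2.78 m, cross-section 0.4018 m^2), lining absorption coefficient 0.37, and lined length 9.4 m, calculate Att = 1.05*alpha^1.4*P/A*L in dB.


alpha^1.4 = 0.37^1.4 = 0.248589
Attenuation rate = 1.05 * alpha^1.4 * P / A
= 1.05 * 0.248589 * 2.78 / 0.4018 = 1.80595 dB/m
Total Att = 1.80595 * 9.4 = 16.976 dB


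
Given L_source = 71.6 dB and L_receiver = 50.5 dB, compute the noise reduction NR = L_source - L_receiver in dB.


NR = L_source - L_receiver (difference between source and receiving room levels)
NR = 71.6 - 50.5 = 21.1 dB


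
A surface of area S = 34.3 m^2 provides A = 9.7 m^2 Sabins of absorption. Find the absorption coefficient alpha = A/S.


Absorption coefficient = absorbed power / incident power
alpha = A / S = 9.7 / 34.3 = 0.2828


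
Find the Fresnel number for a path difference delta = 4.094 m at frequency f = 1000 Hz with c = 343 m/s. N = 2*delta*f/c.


N = 2*delta*f/c = 2*delta/lambda, where lambda = c/f
lambda = 343 / 1000 = 0.343 m
N = 2 * 4.094 / 0.343 = 23.872


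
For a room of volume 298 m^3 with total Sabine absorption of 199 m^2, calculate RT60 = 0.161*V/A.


RT60 = 0.161 * 298 / 199 = 0.2411 s


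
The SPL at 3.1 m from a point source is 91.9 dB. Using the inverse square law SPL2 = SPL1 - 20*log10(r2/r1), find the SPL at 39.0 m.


r2/r1 = 39.0/3.1 = 12.5806
Correction = 20*log10(12.5806) = 21.994 dB
SPL2 = 91.9 - 21.994 = 69.906 dB


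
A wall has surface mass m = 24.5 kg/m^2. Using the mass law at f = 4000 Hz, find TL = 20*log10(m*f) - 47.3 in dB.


m * f = 24.5 * 4000 = 98000
20*log10(98000) = 99.8245 dB
TL = 99.8245 - 47.3 = 52.525 dB


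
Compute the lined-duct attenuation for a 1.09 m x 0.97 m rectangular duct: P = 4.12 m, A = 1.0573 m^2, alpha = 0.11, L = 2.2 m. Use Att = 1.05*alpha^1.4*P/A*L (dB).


alpha^1.4 = 0.11^1.4 = 0.0454935
Attenuation rate = 1.05 * alpha^1.4 * P / A
= 1.05 * 0.0454935 * 4.12 / 1.0573 = 0.186139 dB/m
Total Att = 0.186139 * 2.2 = 0.40951 dB


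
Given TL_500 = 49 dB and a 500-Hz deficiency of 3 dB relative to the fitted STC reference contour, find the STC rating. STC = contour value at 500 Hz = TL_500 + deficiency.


By ASTM E413, STC = value of the fitted reference contour at 500 Hz.
Contour value at 500 Hz = TL_500 + deficiency = 49 + 3 = 52
STC = 52


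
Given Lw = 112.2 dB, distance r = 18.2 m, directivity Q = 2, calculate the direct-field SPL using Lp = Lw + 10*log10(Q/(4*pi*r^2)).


4*pi*r^2 = 4*pi*18.2^2 = 4162.48 m^2
Q / (4*pi*r^2) = 2 / 4162.48 = 0.000480483
Lp = 112.2 + 10*log10(0.000480483) = 79.017 dB


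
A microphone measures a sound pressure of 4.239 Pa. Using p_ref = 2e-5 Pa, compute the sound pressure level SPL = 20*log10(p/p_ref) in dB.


p / p_ref = 4.239 / 2e-5 = 211950
SPL = 20 * log10(211950) = 106.52 dB


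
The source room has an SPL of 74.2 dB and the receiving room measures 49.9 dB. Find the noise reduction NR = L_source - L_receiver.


NR = L_source - L_receiver (difference between source and receiving room levels)
NR = 74.2 - 49.9 = 24.3 dB


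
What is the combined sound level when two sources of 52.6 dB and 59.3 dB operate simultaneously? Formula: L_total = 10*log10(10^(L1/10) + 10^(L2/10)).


10^(52.6/10) = 181970
10^(59.3/10) = 851138
Sum = 181970 + 851138 = 1.03311e+06
L_total = 10*log10(1.03311e+06) = 60.141 dB


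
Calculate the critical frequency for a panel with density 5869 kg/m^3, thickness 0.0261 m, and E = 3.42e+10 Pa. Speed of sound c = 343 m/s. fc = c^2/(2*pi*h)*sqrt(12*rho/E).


12*rho/E = 12*5869/3.42e+10 = 2.0593e-06
sqrt(12*rho/E) = sqrt(2.0593e-06) = 0.00143503
c^2/(2*pi*h) = 343^2/(2*pi*0.0261) = 717411
fc = 717411 * 0.00143503 = 1029.5 Hz


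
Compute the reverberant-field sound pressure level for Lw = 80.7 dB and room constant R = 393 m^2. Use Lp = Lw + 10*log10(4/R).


4/R = 4/393 = 0.0101781
Lp = 80.7 + 10*log10(0.0101781) = 60.777 dB


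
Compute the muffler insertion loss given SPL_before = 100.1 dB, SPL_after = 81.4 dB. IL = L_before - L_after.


Insertion loss = SPL without muffler - SPL with muffler
IL = 100.1 - 81.4 = 18.7 dB


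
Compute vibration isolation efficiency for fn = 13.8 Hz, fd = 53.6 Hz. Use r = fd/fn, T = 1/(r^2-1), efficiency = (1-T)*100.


r = 53.6 / 13.8 = 3.88406
r^2 - 1 = 3.88406^2 - 1 = 14.0859
T = 1/14.0859 = 0.070993
Efficiency = (1 - 0.070993)*100 = 92.901 %


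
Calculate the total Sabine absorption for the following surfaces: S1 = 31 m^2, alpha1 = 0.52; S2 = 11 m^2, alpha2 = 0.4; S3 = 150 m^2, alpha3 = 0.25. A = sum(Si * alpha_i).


31 * 0.52 = 16.12
11 * 0.4 = 4.4
150 * 0.25 = 37.5
A_total = 16.12 + 4.4 + 37.5 = 58.02 m^2


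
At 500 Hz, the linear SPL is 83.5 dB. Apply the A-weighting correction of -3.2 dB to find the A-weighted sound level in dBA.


A-weighting table: 500 Hz -> -3.2 dB correction
SPL_A = SPL + correction = 83.5 + (-3.2) = 80.3 dBA


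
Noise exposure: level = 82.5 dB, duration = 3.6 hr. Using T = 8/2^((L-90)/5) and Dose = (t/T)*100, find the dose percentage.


T_allowed = 8 / 2^((82.5 - 90)/5) = 22.6274 hr
Dose = 3.6 / 22.6274 * 100 = 15.91 %


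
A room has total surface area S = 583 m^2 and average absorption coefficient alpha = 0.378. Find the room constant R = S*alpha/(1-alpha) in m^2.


R = 583 * 0.378 / (1 - 0.378) = 354.3 m^2


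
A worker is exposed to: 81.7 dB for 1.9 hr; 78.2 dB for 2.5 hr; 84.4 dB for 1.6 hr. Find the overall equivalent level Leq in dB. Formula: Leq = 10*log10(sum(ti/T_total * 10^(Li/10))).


T_total = 1.9 + 2.5 + 1.6 = 6.0 hr
(1.9/6.0) * 10^(81.7/10) = 4.68384e+07
(2.5/6.0) * 10^(78.2/10) = 2.75289e+07
(1.6/6.0) * 10^(84.4/10) = 7.34461e+07
Sum = 4.68384e+07 + 2.75289e+07 + 7.34461e+07 = 1.47813e+08
Leq = 10*log10(1.47813e+08) = 81.697 dB


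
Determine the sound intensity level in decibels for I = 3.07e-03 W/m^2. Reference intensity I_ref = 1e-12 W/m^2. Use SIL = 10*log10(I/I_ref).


I / I_ref = 3.07e-03 / 1e-12 = 3.07e+09
SIL = 10 * log10(3.07e+09) = 94.871 dB


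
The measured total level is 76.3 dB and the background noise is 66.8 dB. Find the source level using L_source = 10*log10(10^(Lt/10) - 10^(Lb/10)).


10^(76.3/10) = 4.2658e+07
10^(66.8/10) = 4.7863e+06
Difference = 4.2658e+07 - 4.7863e+06 = 3.78717e+07
L_source = 10*log10(3.78717e+07) = 75.783 dB


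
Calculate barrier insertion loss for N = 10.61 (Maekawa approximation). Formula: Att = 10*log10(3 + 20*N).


3 + 20*N = 3 + 20*10.61 = 215.2
Att = 10*log10(215.2) = 23.328 dB


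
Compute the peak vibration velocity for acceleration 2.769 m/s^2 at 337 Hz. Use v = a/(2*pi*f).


omega = 2*pi*f = 2*pi*337 = 2117.43 rad/s
v = a / omega = 2.769 / 2117.43 = 0.0013077 m/s


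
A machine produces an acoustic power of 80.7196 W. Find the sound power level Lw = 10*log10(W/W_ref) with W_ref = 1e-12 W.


W / W_ref = 80.7196 / 1e-12 = 8.07196e+13
Lw = 10 * log10(8.07196e+13) = 139.07 dB


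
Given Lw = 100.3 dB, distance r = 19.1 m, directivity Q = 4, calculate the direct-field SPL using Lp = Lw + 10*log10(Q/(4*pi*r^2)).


4*pi*r^2 = 4*pi*19.1^2 = 4584.34 m^2
Q / (4*pi*r^2) = 4 / 4584.34 = 0.000872536
Lp = 100.3 + 10*log10(0.000872536) = 69.708 dB


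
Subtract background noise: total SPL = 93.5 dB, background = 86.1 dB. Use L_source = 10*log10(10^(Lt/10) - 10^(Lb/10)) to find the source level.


10^(93.5/10) = 2.23872e+09
10^(86.1/10) = 4.0738e+08
Difference = 2.23872e+09 - 4.0738e+08 = 1.83134e+09
L_source = 10*log10(1.83134e+09) = 92.628 dB


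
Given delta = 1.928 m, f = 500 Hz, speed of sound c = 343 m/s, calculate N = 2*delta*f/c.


N = 2*delta*f/c = 2*delta/lambda, where lambda = c/f
lambda = 343 / 500 = 0.686 m
N = 2 * 1.928 / 0.686 = 5.621


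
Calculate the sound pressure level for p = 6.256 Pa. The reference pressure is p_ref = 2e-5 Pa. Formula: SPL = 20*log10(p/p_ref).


p / p_ref = 6.256 / 2e-5 = 312800
SPL = 20 * log10(312800) = 109.91 dB


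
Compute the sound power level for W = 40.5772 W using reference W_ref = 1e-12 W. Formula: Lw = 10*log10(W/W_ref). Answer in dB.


W / W_ref = 40.5772 / 1e-12 = 4.05772e+13
Lw = 10 * log10(4.05772e+13) = 136.08 dB


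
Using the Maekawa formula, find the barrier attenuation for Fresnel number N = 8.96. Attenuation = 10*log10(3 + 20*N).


3 + 20*N = 3 + 20*8.96 = 182.2
Att = 10*log10(182.2) = 22.605 dB


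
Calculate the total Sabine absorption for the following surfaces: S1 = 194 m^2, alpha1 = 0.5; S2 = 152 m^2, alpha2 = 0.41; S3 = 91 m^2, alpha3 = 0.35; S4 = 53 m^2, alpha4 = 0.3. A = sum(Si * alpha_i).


194 * 0.5 = 97
152 * 0.41 = 62.32
91 * 0.35 = 31.85
53 * 0.3 = 15.9
A_total = 97 + 62.32 + 31.85 + 15.9 = 207.07 m^2


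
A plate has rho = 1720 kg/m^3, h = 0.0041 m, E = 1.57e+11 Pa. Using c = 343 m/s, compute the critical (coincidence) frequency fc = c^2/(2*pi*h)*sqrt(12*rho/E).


12*rho/E = 12*1720/1.57e+11 = 1.31465e-07
sqrt(12*rho/E) = sqrt(1.31465e-07) = 0.000362581
c^2/(2*pi*h) = 343^2/(2*pi*0.0041) = 4.56693e+06
fc = 4.56693e+06 * 0.000362581 = 1655.9 Hz


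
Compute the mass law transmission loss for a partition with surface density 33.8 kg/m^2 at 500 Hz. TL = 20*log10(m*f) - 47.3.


m * f = 33.8 * 500 = 16900
20*log10(16900) = 84.5577 dB
TL = 84.5577 - 47.3 = 37.258 dB


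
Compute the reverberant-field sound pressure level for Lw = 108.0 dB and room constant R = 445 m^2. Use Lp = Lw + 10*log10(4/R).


4/R = 4/445 = 0.00898876
Lp = 108.0 + 10*log10(0.00898876) = 87.537 dB


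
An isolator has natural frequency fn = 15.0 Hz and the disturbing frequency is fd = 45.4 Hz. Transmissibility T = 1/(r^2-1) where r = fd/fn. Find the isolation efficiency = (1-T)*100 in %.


r = 45.4 / 15.0 = 3.02667
r^2 - 1 = 3.02667^2 - 1 = 8.16073
T = 1/8.16073 = 0.122538
Efficiency = (1 - 0.122538)*100 = 87.746 %


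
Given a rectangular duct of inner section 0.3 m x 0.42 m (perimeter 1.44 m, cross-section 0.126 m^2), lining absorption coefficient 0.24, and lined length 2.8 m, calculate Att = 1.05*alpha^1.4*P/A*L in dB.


alpha^1.4 = 0.24^1.4 = 0.135611
Attenuation rate = 1.05 * alpha^1.4 * P / A
= 1.05 * 0.135611 * 1.44 / 0.126 = 1.62733 dB/m
Total Att = 1.62733 * 2.8 = 4.5565 dB


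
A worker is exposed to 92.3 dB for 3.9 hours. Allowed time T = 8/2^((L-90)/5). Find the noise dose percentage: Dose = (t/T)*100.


T_allowed = 8 / 2^((92.3 - 90)/5) = 5.81589 hr
Dose = 3.9 / 5.81589 * 100 = 67.058 %


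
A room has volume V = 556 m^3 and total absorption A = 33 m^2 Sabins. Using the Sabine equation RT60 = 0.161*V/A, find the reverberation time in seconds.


RT60 = 0.161 * 556 / 33 = 2.7126 s


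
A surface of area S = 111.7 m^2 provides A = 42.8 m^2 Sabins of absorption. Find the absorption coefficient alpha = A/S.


Absorption coefficient = absorbed power / incident power
alpha = A / S = 42.8 / 111.7 = 0.38317


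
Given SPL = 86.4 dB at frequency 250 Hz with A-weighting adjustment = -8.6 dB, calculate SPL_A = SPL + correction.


A-weighting table: 250 Hz -> -8.6 dB correction
SPL_A = SPL + correction = 86.4 + (-8.6) = 77.8 dBA


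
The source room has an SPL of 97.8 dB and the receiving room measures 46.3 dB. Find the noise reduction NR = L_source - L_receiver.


NR = L_source - L_receiver (difference between source and receiving room levels)
NR = 97.8 - 46.3 = 51.5 dB


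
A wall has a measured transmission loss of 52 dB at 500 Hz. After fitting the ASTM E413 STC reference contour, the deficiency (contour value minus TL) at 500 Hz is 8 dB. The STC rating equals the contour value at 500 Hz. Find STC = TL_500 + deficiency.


By ASTM E413, STC = value of the fitted reference contour at 500 Hz.
Contour value at 500 Hz = TL_500 + deficiency = 52 + 8 = 60
STC = 60


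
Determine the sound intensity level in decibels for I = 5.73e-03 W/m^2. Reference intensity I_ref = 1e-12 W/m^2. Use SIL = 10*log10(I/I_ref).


I / I_ref = 5.73e-03 / 1e-12 = 5.73e+09
SIL = 10 * log10(5.73e+09) = 97.582 dB


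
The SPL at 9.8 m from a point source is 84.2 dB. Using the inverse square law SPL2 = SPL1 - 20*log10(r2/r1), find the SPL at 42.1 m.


r2/r1 = 42.1/9.8 = 4.29592
Correction = 20*log10(4.29592) = 12.6611 dB
SPL2 = 84.2 - 12.6611 = 71.539 dB


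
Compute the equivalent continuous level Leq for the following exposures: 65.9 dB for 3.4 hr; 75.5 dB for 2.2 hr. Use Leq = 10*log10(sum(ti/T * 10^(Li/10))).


T_total = 3.4 + 2.2 = 5.6 hr
(3.4/5.6) * 10^(65.9/10) = 2.36206e+06
(2.2/5.6) * 10^(75.5/10) = 1.39391e+07
Sum = 2.36206e+06 + 1.39391e+07 = 1.63012e+07
Leq = 10*log10(1.63012e+07) = 72.122 dB


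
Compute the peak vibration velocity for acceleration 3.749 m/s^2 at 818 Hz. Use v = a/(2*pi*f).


omega = 2*pi*f = 2*pi*818 = 5139.65 rad/s
v = a / omega = 3.749 / 5139.65 = 0.00072943 m/s


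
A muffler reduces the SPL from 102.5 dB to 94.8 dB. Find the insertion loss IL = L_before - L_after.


Insertion loss = SPL without muffler - SPL with muffler
IL = 102.5 - 94.8 = 7.7 dB


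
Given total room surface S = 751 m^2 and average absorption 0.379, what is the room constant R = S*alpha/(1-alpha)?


R = 751 * 0.379 / (1 - 0.379) = 458.34 m^2


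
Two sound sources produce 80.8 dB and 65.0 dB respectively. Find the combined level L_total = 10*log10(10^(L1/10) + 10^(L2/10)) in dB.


10^(80.8/10) = 1.20226e+08
10^(65.0/10) = 3.16228e+06
Sum = 1.20226e+08 + 3.16228e+06 = 1.23388e+08
L_total = 10*log10(1.23388e+08) = 80.913 dB


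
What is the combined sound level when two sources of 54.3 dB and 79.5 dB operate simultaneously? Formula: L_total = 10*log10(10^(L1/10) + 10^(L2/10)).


10^(54.3/10) = 269153
10^(79.5/10) = 8.91251e+07
Sum = 269153 + 8.91251e+07 = 8.93943e+07
L_total = 10*log10(8.93943e+07) = 79.513 dB


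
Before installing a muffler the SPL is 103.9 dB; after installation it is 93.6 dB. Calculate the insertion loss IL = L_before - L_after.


Insertion loss = SPL without muffler - SPL with muffler
IL = 103.9 - 93.6 = 10.3 dB


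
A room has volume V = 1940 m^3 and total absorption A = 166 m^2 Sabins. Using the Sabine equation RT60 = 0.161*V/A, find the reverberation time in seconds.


RT60 = 0.161 * 1940 / 166 = 1.8816 s


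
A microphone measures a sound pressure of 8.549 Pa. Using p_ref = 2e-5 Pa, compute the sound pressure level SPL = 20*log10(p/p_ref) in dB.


p / p_ref = 8.549 / 2e-5 = 427450
SPL = 20 * log10(427450) = 112.62 dB


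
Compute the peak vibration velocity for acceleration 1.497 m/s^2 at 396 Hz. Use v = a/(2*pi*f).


omega = 2*pi*f = 2*pi*396 = 2488.14 rad/s
v = a / omega = 1.497 / 2488.14 = 0.00060165 m/s


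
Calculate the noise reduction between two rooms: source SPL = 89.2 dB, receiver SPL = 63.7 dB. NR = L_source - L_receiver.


NR = L_source - L_receiver (difference between source and receiving room levels)
NR = 89.2 - 63.7 = 25.5 dB


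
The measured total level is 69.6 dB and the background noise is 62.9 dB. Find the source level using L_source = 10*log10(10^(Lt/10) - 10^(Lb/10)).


10^(69.6/10) = 9.12011e+06
10^(62.9/10) = 1.94984e+06
Difference = 9.12011e+06 - 1.94984e+06 = 7.17027e+06
L_source = 10*log10(7.17027e+06) = 68.555 dB


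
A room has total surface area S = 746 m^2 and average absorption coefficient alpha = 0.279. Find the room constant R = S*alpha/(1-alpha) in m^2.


R = 746 * 0.279 / (1 - 0.279) = 288.67 m^2


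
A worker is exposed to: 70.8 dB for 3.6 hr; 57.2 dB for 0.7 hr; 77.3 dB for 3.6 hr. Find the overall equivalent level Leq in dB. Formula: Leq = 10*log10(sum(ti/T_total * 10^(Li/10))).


T_total = 3.6 + 0.7 + 3.6 = 7.9 hr
(3.6/7.9) * 10^(70.8/10) = 5.47867e+06
(0.7/7.9) * 10^(57.2/10) = 46501.9
(3.6/7.9) * 10^(77.3/10) = 2.44723e+07
Sum = 5.47867e+06 + 46501.9 + 2.44723e+07 = 2.99975e+07
Leq = 10*log10(2.99975e+07) = 74.771 dB


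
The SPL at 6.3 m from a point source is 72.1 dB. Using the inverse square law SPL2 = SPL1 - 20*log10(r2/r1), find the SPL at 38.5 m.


r2/r1 = 38.5/6.3 = 6.11111
Correction = 20*log10(6.11111) = 15.7224 dB
SPL2 = 72.1 - 15.7224 = 56.378 dB


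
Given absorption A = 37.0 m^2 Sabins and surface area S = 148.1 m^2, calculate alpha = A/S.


Absorption coefficient = absorbed power / incident power
alpha = A / S = 37.0 / 148.1 = 0.24983


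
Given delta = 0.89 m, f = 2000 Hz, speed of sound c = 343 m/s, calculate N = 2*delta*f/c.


N = 2*delta*f/c = 2*delta/lambda, where lambda = c/f
lambda = 343 / 2000 = 0.1715 m
N = 2 * 0.89 / 0.1715 = 10.379


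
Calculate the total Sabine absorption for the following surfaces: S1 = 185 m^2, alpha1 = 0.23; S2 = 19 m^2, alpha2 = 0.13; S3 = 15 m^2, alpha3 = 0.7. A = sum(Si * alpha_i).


185 * 0.23 = 42.55
19 * 0.13 = 2.47
15 * 0.7 = 10.5
A_total = 42.55 + 2.47 + 10.5 = 55.52 m^2


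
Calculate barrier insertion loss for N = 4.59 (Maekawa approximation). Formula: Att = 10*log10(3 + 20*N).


3 + 20*N = 3 + 20*4.59 = 94.8
Att = 10*log10(94.8) = 19.768 dB


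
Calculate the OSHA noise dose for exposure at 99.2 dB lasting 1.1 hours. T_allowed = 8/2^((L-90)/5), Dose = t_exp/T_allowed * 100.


T_allowed = 8 / 2^((99.2 - 90)/5) = 2.23457 hr
Dose = 1.1 / 2.23457 * 100 = 49.226 %


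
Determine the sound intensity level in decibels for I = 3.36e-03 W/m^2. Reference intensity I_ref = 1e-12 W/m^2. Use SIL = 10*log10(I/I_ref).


I / I_ref = 3.36e-03 / 1e-12 = 3.36e+09
SIL = 10 * log10(3.36e+09) = 95.263 dB


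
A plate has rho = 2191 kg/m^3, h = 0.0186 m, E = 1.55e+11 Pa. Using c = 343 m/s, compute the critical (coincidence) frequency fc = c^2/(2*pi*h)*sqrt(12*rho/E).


12*rho/E = 12*2191/1.55e+11 = 1.69626e-07
sqrt(12*rho/E) = sqrt(1.69626e-07) = 0.000411857
c^2/(2*pi*h) = 343^2/(2*pi*0.0186) = 1.00669e+06
fc = 1.00669e+06 * 0.000411857 = 414.61 Hz


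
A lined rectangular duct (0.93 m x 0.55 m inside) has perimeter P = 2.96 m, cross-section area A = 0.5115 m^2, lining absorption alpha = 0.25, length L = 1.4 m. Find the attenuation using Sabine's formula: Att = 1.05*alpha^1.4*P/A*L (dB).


alpha^1.4 = 0.25^1.4 = 0.143587
Attenuation rate = 1.05 * alpha^1.4 * P / A
= 1.05 * 0.143587 * 2.96 / 0.5115 = 0.87247 dB/m
Total Att = 0.87247 * 1.4 = 1.2215 dB


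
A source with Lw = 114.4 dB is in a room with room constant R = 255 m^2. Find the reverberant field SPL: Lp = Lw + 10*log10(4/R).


4/R = 4/255 = 0.0156863
Lp = 114.4 + 10*log10(0.0156863) = 96.355 dB


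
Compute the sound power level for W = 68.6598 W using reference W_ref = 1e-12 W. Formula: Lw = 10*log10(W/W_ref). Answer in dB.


W / W_ref = 68.6598 / 1e-12 = 6.86598e+13
Lw = 10 * log10(6.86598e+13) = 138.37 dB


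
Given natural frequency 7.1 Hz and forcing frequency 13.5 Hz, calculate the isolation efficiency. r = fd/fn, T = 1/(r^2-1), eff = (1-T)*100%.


r = 13.5 / 7.1 = 1.90141
r^2 - 1 = 1.90141^2 - 1 = 2.61536
T = 1/2.61536 = 0.382357
Efficiency = (1 - 0.382357)*100 = 61.764 %


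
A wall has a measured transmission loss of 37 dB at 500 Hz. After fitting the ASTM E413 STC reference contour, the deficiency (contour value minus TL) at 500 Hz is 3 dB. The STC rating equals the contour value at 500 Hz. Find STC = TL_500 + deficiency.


By ASTM E413, STC = value of the fitted reference contour at 500 Hz.
Contour value at 500 Hz = TL_500 + deficiency = 37 + 3 = 40
STC = 40


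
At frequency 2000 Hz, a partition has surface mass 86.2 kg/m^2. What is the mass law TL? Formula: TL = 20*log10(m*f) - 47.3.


m * f = 86.2 * 2000 = 172400
20*log10(172400) = 104.731 dB
TL = 104.731 - 47.3 = 57.431 dB


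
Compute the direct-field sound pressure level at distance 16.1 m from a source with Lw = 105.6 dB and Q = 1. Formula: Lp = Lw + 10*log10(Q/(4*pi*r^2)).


4*pi*r^2 = 4*pi*16.1^2 = 3257.33 m^2
Q / (4*pi*r^2) = 1 / 3257.33 = 0.000307
Lp = 105.6 + 10*log10(0.000307) = 70.471 dB


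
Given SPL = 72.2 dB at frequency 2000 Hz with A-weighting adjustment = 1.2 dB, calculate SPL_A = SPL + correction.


A-weighting table: 2000 Hz -> 1.2 dB correction
SPL_A = SPL + correction = 72.2 + (1.2) = 73.4 dBA


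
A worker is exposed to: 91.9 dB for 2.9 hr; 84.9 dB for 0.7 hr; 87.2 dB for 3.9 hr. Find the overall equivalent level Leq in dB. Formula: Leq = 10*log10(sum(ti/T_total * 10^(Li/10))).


T_total = 2.9 + 0.7 + 3.9 = 7.5 hr
(2.9/7.5) * 10^(91.9/10) = 5.98876e+08
(0.7/7.5) * 10^(84.9/10) = 2.88428e+07
(3.9/7.5) * 10^(87.2/10) = 2.729e+08
Sum = 5.98876e+08 + 2.88428e+07 + 2.729e+08 = 9.00619e+08
Leq = 10*log10(9.00619e+08) = 89.545 dB


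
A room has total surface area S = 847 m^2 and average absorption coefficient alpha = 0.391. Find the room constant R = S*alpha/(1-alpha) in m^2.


R = 847 * 0.391 / (1 - 0.391) = 543.8 m^2


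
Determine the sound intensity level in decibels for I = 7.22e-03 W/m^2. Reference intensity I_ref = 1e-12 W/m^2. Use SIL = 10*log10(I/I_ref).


I / I_ref = 7.22e-03 / 1e-12 = 7.22e+09
SIL = 10 * log10(7.22e+09) = 98.585 dB


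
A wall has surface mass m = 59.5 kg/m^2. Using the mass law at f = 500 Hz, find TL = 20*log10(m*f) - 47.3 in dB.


m * f = 59.5 * 500 = 29750
20*log10(29750) = 89.4697 dB
TL = 89.4697 - 47.3 = 42.17 dB


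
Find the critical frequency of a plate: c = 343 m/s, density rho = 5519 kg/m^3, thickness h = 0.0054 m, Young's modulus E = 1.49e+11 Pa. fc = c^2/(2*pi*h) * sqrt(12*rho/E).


12*rho/E = 12*5519/1.49e+11 = 4.44483e-07
sqrt(12*rho/E) = sqrt(4.44483e-07) = 0.000666696
c^2/(2*pi*h) = 343^2/(2*pi*0.0054) = 3.46749e+06
fc = 3.46749e+06 * 0.000666696 = 2311.8 Hz


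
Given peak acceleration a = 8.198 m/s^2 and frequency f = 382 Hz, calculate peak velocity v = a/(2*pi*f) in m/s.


omega = 2*pi*f = 2*pi*382 = 2400.18 rad/s
v = a / omega = 8.198 / 2400.18 = 0.0034156 m/s


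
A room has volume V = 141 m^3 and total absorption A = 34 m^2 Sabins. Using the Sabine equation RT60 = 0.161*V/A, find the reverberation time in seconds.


RT60 = 0.161 * 141 / 34 = 0.66768 s


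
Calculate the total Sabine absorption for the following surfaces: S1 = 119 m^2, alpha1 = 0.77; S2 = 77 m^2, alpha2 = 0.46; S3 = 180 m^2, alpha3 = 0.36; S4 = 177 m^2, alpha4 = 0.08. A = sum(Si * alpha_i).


119 * 0.77 = 91.63
77 * 0.46 = 35.42
180 * 0.36 = 64.8
177 * 0.08 = 14.16
A_total = 91.63 + 35.42 + 64.8 + 14.16 = 206.01 m^2


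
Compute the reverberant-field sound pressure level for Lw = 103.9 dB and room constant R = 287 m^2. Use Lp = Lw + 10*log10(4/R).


4/R = 4/287 = 0.0139373
Lp = 103.9 + 10*log10(0.0139373) = 85.342 dB


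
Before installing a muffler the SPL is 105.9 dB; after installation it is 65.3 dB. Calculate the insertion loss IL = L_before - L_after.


Insertion loss = SPL without muffler - SPL with muffler
IL = 105.9 - 65.3 = 40.6 dB


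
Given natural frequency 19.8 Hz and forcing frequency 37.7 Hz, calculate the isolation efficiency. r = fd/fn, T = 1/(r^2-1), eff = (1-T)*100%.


r = 37.7 / 19.8 = 1.90404
r^2 - 1 = 1.90404^2 - 1 = 2.62537
T = 1/2.62537 = 0.380899
Efficiency = (1 - 0.380899)*100 = 61.91 %


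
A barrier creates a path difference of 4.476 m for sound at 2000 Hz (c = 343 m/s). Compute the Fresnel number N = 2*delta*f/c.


N = 2*delta*f/c = 2*delta/lambda, where lambda = c/f
lambda = 343 / 2000 = 0.1715 m
N = 2 * 4.476 / 0.1715 = 52.198


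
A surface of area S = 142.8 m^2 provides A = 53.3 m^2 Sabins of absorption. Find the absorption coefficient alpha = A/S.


Absorption coefficient = absorbed power / incident power
alpha = A / S = 53.3 / 142.8 = 0.37325


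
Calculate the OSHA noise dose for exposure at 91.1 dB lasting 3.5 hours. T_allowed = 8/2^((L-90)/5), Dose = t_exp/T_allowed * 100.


T_allowed = 8 / 2^((91.1 - 90)/5) = 6.86852 hr
Dose = 3.5 / 6.86852 * 100 = 50.957 %


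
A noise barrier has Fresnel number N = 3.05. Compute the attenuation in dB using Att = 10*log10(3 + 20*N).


3 + 20*N = 3 + 20*3.05 = 64
Att = 10*log10(64) = 18.062 dB


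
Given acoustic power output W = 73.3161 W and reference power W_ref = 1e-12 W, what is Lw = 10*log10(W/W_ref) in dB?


W / W_ref = 73.3161 / 1e-12 = 7.33161e+13
Lw = 10 * log10(7.33161e+13) = 138.65 dB


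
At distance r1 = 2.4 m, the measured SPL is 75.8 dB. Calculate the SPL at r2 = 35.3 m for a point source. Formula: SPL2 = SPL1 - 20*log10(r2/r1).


r2/r1 = 35.3/2.4 = 14.7083
Correction = 20*log10(14.7083) = 23.3512 dB
SPL2 = 75.8 - 23.3512 = 52.449 dB


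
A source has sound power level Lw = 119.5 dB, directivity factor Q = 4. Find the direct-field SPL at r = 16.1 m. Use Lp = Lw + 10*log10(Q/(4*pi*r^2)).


4*pi*r^2 = 4*pi*16.1^2 = 3257.33 m^2
Q / (4*pi*r^2) = 4 / 3257.33 = 0.001228
Lp = 119.5 + 10*log10(0.001228) = 90.392 dB


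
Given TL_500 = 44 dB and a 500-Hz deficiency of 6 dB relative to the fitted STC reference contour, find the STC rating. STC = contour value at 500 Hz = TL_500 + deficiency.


By ASTM E413, STC = value of the fitted reference contour at 500 Hz.
Contour value at 500 Hz = TL_500 + deficiency = 44 + 6 = 50
STC = 50


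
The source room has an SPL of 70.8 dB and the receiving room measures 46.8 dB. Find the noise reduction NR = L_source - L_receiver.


NR = L_source - L_receiver (difference between source and receiving room levels)
NR = 70.8 - 46.8 = 24 dB


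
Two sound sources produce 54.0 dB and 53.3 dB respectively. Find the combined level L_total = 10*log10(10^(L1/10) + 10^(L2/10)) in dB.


10^(54.0/10) = 251189
10^(53.3/10) = 213796
Sum = 251189 + 213796 = 464985
L_total = 10*log10(464985) = 56.674 dB


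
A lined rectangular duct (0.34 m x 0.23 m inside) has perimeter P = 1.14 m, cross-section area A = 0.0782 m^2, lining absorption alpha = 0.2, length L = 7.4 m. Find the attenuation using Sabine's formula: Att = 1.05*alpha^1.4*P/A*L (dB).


alpha^1.4 = 0.2^1.4 = 0.105061
Attenuation rate = 1.05 * alpha^1.4 * P / A
= 1.05 * 0.105061 * 1.14 / 0.0782 = 1.60816 dB/m
Total Att = 1.60816 * 7.4 = 11.9 dB


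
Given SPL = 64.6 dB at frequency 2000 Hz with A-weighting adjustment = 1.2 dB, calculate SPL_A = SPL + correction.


A-weighting table: 2000 Hz -> 1.2 dB correction
SPL_A = SPL + correction = 64.6 + (1.2) = 65.8 dBA


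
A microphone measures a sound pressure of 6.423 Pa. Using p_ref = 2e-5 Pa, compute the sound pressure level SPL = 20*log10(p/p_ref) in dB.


p / p_ref = 6.423 / 2e-5 = 321150
SPL = 20 * log10(321150) = 110.13 dB


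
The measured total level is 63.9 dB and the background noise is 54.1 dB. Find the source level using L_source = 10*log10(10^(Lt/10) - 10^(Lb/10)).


10^(63.9/10) = 2.45471e+06
10^(54.1/10) = 257040
Difference = 2.45471e+06 - 257040 = 2.19767e+06
L_source = 10*log10(2.19767e+06) = 63.42 dB


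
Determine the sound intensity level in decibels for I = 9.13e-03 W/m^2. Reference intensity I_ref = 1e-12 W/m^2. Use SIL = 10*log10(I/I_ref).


I / I_ref = 9.13e-03 / 1e-12 = 9.13e+09
SIL = 10 * log10(9.13e+09) = 99.605 dB


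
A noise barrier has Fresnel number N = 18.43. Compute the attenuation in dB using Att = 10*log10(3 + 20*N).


3 + 20*N = 3 + 20*18.43 = 371.6
Att = 10*log10(371.6) = 25.701 dB


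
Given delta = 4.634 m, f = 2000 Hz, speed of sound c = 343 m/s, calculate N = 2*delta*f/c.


N = 2*delta*f/c = 2*delta/lambda, where lambda = c/f
lambda = 343 / 2000 = 0.1715 m
N = 2 * 4.634 / 0.1715 = 54.041


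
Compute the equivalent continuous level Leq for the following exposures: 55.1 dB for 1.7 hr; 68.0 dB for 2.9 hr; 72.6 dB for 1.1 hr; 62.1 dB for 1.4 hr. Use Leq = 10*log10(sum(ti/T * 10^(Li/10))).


T_total = 1.7 + 2.9 + 1.1 + 1.4 = 7.1 hr
(1.7/7.1) * 10^(55.1/10) = 77480.2
(2.9/7.1) * 10^(68.0/10) = 2.57715e+06
(1.1/7.1) * 10^(72.6/10) = 2.81925e+06
(1.4/7.1) * 10^(62.1/10) = 319794
Sum = 77480.2 + 2.57715e+06 + 2.81925e+06 + 319794 = 5.79367e+06
Leq = 10*log10(5.79367e+06) = 67.63 dB


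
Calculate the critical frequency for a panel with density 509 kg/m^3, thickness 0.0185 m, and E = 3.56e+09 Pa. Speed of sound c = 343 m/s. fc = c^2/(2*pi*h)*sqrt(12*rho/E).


12*rho/E = 12*509/3.56e+09 = 1.71573e-06
sqrt(12*rho/E) = sqrt(1.71573e-06) = 0.00130986
c^2/(2*pi*h) = 343^2/(2*pi*0.0185) = 1.01213e+06
fc = 1.01213e+06 * 0.00130986 = 1325.7 Hz


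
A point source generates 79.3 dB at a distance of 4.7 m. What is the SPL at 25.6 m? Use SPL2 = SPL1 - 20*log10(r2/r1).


r2/r1 = 25.6/4.7 = 5.44681
Correction = 20*log10(5.44681) = 14.7228 dB
SPL2 = 79.3 - 14.7228 = 64.577 dB


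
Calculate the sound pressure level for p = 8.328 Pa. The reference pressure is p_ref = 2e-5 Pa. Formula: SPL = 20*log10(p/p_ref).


p / p_ref = 8.328 / 2e-5 = 416400
SPL = 20 * log10(416400) = 112.39 dB


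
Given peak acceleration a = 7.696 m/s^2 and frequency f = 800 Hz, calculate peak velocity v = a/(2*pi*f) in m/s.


omega = 2*pi*f = 2*pi*800 = 5026.55 rad/s
v = a / omega = 7.696 / 5026.55 = 0.0015311 m/s


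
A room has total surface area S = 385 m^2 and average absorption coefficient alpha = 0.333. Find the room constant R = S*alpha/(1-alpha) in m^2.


R = 385 * 0.333 / (1 - 0.333) = 192.21 m^2


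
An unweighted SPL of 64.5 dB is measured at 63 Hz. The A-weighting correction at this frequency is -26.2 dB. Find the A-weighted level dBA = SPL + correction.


A-weighting table: 63 Hz -> -26.2 dB correction
SPL_A = SPL + correction = 64.5 + (-26.2) = 38.3 dBA


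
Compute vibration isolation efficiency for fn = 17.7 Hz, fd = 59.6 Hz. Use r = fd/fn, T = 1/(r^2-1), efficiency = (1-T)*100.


r = 59.6 / 17.7 = 3.36723
r^2 - 1 = 3.36723^2 - 1 = 10.3382
T = 1/10.3382 = 0.0967286
Efficiency = (1 - 0.0967286)*100 = 90.327 %


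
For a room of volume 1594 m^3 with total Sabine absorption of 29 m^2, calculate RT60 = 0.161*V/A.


RT60 = 0.161 * 1594 / 29 = 8.8494 s


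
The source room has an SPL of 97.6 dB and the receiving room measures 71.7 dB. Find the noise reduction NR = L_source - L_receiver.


NR = L_source - L_receiver (difference between source and receiving room levels)
NR = 97.6 - 71.7 = 25.9 dB


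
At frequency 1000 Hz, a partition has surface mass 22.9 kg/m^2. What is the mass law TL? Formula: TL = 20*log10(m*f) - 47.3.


m * f = 22.9 * 1000 = 22900
20*log10(22900) = 87.1967 dB
TL = 87.1967 - 47.3 = 39.897 dB


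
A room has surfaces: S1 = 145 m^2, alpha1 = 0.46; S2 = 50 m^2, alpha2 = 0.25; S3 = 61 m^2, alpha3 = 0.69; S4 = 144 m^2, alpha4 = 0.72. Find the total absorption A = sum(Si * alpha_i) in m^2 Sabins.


145 * 0.46 = 66.7
50 * 0.25 = 12.5
61 * 0.69 = 42.09
144 * 0.72 = 103.68
A_total = 66.7 + 12.5 + 42.09 + 103.68 = 224.97 m^2


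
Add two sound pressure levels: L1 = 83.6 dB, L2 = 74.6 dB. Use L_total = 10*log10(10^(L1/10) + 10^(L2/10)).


10^(83.6/10) = 2.29087e+08
10^(74.6/10) = 2.88403e+07
Sum = 2.29087e+08 + 2.88403e+07 = 2.57927e+08
L_total = 10*log10(2.57927e+08) = 84.115 dB


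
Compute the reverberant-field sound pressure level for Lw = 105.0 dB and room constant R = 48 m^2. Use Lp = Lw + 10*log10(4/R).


4/R = 4/48 = 0.0833333
Lp = 105.0 + 10*log10(0.0833333) = 94.208 dB


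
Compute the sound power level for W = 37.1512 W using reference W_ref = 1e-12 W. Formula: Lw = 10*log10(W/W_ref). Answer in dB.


W / W_ref = 37.1512 / 1e-12 = 3.71512e+13
Lw = 10 * log10(3.71512e+13) = 135.7 dB


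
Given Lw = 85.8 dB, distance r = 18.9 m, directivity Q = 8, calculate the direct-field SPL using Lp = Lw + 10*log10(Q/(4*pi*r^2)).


4*pi*r^2 = 4*pi*18.9^2 = 4488.83 m^2
Q / (4*pi*r^2) = 8 / 4488.83 = 0.0017822
Lp = 85.8 + 10*log10(0.0017822) = 58.31 dB


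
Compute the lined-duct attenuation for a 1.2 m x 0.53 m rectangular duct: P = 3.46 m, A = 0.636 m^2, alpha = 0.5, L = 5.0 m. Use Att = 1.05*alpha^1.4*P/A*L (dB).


alpha^1.4 = 0.5^1.4 = 0.378929
Attenuation rate = 1.05 * alpha^1.4 * P / A
= 1.05 * 0.378929 * 3.46 / 0.636 = 2.16454 dB/m
Total Att = 2.16454 * 5.0 = 10.823 dB


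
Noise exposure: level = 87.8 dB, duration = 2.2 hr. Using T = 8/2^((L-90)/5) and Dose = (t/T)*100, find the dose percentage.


T_allowed = 8 / 2^((87.8 - 90)/5) = 10.8528 hr
Dose = 2.2 / 10.8528 * 100 = 20.271 %


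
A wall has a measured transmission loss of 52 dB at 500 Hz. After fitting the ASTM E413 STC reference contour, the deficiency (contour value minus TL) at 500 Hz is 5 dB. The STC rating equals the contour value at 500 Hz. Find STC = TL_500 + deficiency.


By ASTM E413, STC = value of the fitted reference contour at 500 Hz.
Contour value at 500 Hz = TL_500 + deficiency = 52 + 5 = 57
STC = 57


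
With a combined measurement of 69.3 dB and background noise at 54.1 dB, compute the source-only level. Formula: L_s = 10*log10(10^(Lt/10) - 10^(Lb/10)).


10^(69.3/10) = 8.51138e+06
10^(54.1/10) = 257040
Difference = 8.51138e+06 - 257040 = 8.25434e+06
L_source = 10*log10(8.25434e+06) = 69.167 dB


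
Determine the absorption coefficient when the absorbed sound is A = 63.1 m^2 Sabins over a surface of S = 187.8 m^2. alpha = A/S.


Absorption coefficient = absorbed power / incident power
alpha = A / S = 63.1 / 187.8 = 0.336


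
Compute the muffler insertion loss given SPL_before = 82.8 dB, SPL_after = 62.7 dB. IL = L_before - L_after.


Insertion loss = SPL without muffler - SPL with muffler
IL = 82.8 - 62.7 = 20.1 dB


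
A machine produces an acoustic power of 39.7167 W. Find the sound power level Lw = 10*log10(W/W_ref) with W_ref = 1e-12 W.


W / W_ref = 39.7167 / 1e-12 = 3.97167e+13
Lw = 10 * log10(3.97167e+13) = 135.99 dB


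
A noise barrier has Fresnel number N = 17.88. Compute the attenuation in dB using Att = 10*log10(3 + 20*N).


3 + 20*N = 3 + 20*17.88 = 360.6
Att = 10*log10(360.6) = 25.57 dB


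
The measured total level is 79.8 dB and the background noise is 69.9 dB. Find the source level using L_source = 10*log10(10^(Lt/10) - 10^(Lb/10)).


10^(79.8/10) = 9.54993e+07
10^(69.9/10) = 9.77237e+06
Difference = 9.54993e+07 - 9.77237e+06 = 8.57269e+07
L_source = 10*log10(8.57269e+07) = 79.331 dB


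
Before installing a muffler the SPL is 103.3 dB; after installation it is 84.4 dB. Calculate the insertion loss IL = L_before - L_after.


Insertion loss = SPL without muffler - SPL with muffler
IL = 103.3 - 84.4 = 18.9 dB


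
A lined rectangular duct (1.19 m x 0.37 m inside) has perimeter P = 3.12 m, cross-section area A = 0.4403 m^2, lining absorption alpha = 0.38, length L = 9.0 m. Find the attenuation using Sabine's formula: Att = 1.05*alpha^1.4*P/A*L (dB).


alpha^1.4 = 0.38^1.4 = 0.258046
Attenuation rate = 1.05 * alpha^1.4 * P / A
= 1.05 * 0.258046 * 3.12 / 0.4403 = 1.91996 dB/m
Total Att = 1.91996 * 9.0 = 17.28 dB


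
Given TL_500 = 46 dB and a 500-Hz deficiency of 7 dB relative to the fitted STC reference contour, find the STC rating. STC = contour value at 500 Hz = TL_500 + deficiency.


By ASTM E413, STC = value of the fitted reference contour at 500 Hz.
Contour value at 500 Hz = TL_500 + deficiency = 46 + 7 = 53
STC = 53


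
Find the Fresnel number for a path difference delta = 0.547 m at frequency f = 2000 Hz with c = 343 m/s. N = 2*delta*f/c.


N = 2*delta*f/c = 2*delta/lambda, where lambda = c/f
lambda = 343 / 2000 = 0.1715 m
N = 2 * 0.547 / 0.1715 = 6.379
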